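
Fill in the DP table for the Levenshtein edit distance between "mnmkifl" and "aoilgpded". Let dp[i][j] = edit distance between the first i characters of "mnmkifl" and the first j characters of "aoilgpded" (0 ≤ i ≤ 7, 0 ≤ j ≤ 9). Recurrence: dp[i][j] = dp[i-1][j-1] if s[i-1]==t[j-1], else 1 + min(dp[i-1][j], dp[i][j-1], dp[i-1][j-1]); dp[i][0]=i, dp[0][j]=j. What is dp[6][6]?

   ''  a  o  i  l  g  p  d  e  d
''  0  1  2  3  4  5  6  7  8  9
 m  1  1  2  3  4  5  6  7  8  9
 n  2  2  2  3  4  5  6  7  8  9
 m  3  3  3  3  4  5  6  7  8  9
 k  4  4  4  4  4  5  6  7  8  9
 i  5  5  5  4  5  5  6  7  8  9
 f  6  6  6  5  5  6  6  7  8  9
 l  7  7  7  6  5  6  7  7  8  9

6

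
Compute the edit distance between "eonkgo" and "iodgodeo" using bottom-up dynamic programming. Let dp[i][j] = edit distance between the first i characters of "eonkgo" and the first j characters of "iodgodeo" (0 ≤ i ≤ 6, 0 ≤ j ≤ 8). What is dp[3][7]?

6

   ''  i  o  d  g  o  d  e  o
''  0  1  2  3  4  5  6  7  8
 e  1  1  2  3  4  5  6  6  7
 o  2  2  1  2  3  4  5  6  6
 n  3  3  2  2  3  4  5  6  7
 k  4  4  3  3  3  4  5  6  7
 g  5  5  4  4  3  4  5  6  7
 o  6  6  5  5  4  3  4  5  6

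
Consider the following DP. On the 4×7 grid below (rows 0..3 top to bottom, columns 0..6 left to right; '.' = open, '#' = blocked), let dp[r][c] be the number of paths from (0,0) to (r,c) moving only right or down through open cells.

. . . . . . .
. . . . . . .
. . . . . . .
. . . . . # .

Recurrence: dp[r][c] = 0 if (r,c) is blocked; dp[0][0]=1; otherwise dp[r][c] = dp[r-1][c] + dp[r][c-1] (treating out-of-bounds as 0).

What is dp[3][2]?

10

r\c   0   1   2   3   4   5   6
  0   1   1   1   1   1   1   1
  1   1   2   3   4   5   6   7
  2   1   3   6  10  15  21  28
  3   1   4  10  20  35   0  28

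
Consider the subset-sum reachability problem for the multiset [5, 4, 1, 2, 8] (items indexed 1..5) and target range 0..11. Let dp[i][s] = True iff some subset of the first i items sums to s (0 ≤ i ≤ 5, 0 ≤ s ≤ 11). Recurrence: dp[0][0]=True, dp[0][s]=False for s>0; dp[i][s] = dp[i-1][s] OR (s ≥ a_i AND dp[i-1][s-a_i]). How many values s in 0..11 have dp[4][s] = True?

i\s   0   1   2   3   4   5   6   7   8   9  10  11
  0   T   F   F   F   F   F   F   F   F   F   F   F
  1   T   F   F   F   F   T   F   F   F   F   F   F
  2   T   F   F   F   T   T   F   F   F   T   F   F
  3   T   T   F   F   T   T   T   F   F   T   T   F
  4   T   T   T   T   T   T   T   T   T   T   T   T
  5   T   T   T   T   T   T   T   T   T   T   T   T

12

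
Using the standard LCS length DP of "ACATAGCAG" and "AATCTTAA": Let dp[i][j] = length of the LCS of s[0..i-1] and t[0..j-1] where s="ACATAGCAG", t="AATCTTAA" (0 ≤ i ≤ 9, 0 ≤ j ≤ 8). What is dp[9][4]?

4

   ''  A  A  T  C  T  T  A  A
''  0  0  0  0  0  0  0  0  0
 A  0  1  1  1  1  1  1  1  1
 C  0  1  1  1  2  2  2  2  2
 A  0  1  2  2  2  2  2  3  3
 T  0  1  2  3  3  3  3  3  3
 A  0  1  2  3  3  3  3  4  4
 G  0  1  2  3  3  3  3  4  4
 C  0  1  2  3  4  4  4  4  4
 A  0  1  2  3  4  4  4  5  5
 G  0  1  2  3  4  4  4  5  5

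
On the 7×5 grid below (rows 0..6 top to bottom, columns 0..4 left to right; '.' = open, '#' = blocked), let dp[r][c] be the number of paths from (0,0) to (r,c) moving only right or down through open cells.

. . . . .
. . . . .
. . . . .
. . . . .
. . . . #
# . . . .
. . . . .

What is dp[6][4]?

135

r\c   0   1   2   3   4
  0   1   1   1   1   1
  1   1   2   3   4   5
  2   1   3   6  10  15
  3   1   4  10  20  35
  4   1   5  15  35   0
  5   0   5  20  55  55
  6   0   5  25  80 135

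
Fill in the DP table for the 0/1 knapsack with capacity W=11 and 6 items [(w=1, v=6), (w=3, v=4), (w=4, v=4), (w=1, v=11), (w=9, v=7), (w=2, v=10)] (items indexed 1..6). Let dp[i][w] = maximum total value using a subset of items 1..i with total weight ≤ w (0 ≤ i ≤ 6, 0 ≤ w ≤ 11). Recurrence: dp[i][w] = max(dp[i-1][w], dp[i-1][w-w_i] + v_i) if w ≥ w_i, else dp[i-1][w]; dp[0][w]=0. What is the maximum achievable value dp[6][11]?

35

i\w   0   1   2   3   4   5   6   7   8   9  10  11
  0   0   0   0   0   0   0   0   0   0   0   0   0
  1   0   6   6   6   6   6   6   6   6   6   6   6
  2   0   6   6   6  10  10  10  10  10  10  10  10
  3   0   6   6   6  10  10  10  10  14  14  14  14
  4   0  11  17  17  17  21  21  21  21  25  25  25
  5   0  11  17  17  17  21  21  21  21  25  25  25
  6   0  11  17  21  27  27  27  31  31  31  31  35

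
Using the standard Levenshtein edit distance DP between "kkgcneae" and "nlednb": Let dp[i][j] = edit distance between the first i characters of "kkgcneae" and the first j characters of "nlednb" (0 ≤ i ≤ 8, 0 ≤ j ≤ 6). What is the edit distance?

7

   ''  n  l  e  d  n  b
''  0  1  2  3  4  5  6
 k  1  1  2  3  4  5  6
 k  2  2  2  3  4  5  6
 g  3  3  3  3  4  5  6
 c  4  4  4  4  4  5  6
 n  5  4  5  5  5  4  5
 e  6  5  5  5  6  5  5
 a  7  6  6  6  6  6  6
 e  8  7  7  6  7  7  7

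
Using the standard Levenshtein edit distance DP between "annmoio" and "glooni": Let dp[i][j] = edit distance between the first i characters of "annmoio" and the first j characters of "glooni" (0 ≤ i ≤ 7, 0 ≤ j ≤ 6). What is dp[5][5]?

5

   ''  g  l  o  o  n  i
''  0  1  2  3  4  5  6
 a  1  1  2  3  4  5  6
 n  2  2  2  3  4  4  5
 n  3  3  3  3  4  4  5
 m  4  4  4  4  4  5  5
 o  5  5  5  4  4  5  6
 i  6  6  6  5  5  5  5
 o  7  7  7  6  5  6  6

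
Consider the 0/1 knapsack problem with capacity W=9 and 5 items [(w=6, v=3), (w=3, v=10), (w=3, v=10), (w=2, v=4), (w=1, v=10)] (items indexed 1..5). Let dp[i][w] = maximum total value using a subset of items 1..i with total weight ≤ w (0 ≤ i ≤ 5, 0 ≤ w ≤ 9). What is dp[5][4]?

i\w   0   1   2   3   4   5   6   7   8   9
  0   0   0   0   0   0   0   0   0   0   0
  1   0   0   0   0   0   0   3   3   3   3
  2   0   0   0  10  10  10  10  10  10  13
  3   0   0   0  10  10  10  20  20  20  20
  4   0   0   4  10  10  14  20  20  24  24
  5   0  10  10  14  20  20  24  30  30  34

20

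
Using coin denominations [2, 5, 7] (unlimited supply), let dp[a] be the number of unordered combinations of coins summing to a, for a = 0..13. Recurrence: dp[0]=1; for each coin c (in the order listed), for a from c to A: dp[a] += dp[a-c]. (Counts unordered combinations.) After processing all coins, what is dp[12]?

after  coin     0     1     2     3     4     5     6     7     8     9    10    11    12    13
          2     1     0     1     0     1     0     1     0     1     0     1     0     1     0
          5     1     0     1     0     1     1     1     1     1     1     2     1     2     1
          7     1     0     1     0     1     1     1     2     1     2     2     2     3     2

3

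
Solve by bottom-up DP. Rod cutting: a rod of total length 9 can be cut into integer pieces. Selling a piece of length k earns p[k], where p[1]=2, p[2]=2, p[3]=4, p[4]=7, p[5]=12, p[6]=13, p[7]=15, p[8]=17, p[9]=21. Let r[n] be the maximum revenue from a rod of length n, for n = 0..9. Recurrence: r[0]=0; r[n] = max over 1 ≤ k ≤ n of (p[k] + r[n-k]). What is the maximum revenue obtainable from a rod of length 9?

   n    0    1    2    3    4    5    6    7    8    9
r[n]    0    2    4    6    8   12   14   16   18   21

21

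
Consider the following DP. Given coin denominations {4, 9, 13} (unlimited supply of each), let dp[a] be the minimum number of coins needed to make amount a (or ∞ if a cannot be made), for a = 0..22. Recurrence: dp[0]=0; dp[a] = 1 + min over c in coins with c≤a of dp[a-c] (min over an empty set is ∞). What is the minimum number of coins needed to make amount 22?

2

 a  0  1  2  3  4  5  6  7  8  9 10 11 12 13 14 15 16 17 18 19 20 21 22
dp  0  -  -  -  1  -  -  -  2  1  -  -  3  1  -  -  4  2  2  -  5  3  2
(- denotes ∞ / unreachable)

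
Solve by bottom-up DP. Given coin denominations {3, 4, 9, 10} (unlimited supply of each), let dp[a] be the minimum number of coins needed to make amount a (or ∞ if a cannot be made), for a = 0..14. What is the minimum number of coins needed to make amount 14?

 a  0  1  2  3  4  5  6  7  8  9 10 11 12 13 14
dp  0  -  -  1  1  -  2  2  2  1  1  3  2  2  2
(- denotes ∞ / unreachable)

2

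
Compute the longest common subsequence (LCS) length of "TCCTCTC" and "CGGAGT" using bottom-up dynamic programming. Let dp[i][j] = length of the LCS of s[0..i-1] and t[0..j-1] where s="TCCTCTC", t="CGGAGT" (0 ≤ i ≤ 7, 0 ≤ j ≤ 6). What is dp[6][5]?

   ''  C  G  G  A  G  T
''  0  0  0  0  0  0  0
 T  0  0  0  0  0  0  1
 C  0  1  1  1  1  1  1
 C  0  1  1  1  1  1  1
 T  0  1  1  1  1  1  2
 C  0  1  1  1  1  1  2
 T  0  1  1  1  1  1  2
 C  0  1  1  1  1  1  2

1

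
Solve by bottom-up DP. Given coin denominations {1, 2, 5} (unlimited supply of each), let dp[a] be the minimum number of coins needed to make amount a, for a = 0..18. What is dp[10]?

 a  0  1  2  3  4  5  6  7  8  9 10 11 12 13 14 15 16 17 18
dp  0  1  1  2  2  1  2  2  3  3  2  3  3  4  4  3  4  4  5

2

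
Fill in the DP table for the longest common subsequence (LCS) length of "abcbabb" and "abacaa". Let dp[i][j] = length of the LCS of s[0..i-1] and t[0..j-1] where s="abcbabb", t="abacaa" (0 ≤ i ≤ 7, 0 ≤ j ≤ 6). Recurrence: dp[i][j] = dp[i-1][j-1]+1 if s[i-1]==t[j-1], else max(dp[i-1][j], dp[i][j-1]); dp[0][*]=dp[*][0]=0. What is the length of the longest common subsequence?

4

   ''  a  b  a  c  a  a
''  0  0  0  0  0  0  0
 a  0  1  1  1  1  1  1
 b  0  1  2  2  2  2  2
 c  0  1  2  2  3  3  3
 b  0  1  2  2  3  3  3
 a  0  1  2  3  3  4  4
 b  0  1  2  3  3  4  4
 b  0  1  2  3  3  4  4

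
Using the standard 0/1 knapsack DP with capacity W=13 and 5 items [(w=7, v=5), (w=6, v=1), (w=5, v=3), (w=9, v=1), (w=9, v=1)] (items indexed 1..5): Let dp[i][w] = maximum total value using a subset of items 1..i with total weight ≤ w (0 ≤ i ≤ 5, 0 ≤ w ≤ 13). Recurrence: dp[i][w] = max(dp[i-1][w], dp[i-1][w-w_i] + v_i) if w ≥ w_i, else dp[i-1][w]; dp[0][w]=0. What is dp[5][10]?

5

i\w   0   1   2   3   4   5   6   7   8   9  10  11  12  13
  0   0   0   0   0   0   0   0   0   0   0   0   0   0   0
  1   0   0   0   0   0   0   0   5   5   5   5   5   5   5
  2   0   0   0   0   0   0   1   5   5   5   5   5   5   6
  3   0   0   0   0   0   3   3   5   5   5   5   5   8   8
  4   0   0   0   0   0   3   3   5   5   5   5   5   8   8
  5   0   0   0   0   0   3   3   5   5   5   5   5   8   8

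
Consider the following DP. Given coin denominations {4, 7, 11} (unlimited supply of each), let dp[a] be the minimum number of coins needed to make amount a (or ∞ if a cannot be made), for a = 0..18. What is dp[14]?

2

 a  0  1  2  3  4  5  6  7  8  9 10 11 12 13 14 15 16 17 18
dp  0  -  -  -  1  -  -  1  2  -  -  1  3  -  2  2  4  -  2
(- denotes ∞ / unreachable)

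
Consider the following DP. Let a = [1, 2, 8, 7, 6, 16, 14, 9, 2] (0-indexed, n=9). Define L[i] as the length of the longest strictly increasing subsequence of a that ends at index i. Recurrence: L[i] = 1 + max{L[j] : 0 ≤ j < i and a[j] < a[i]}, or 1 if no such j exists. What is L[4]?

3

   i    0    1    2    3    4    5    6    7    8
a[i]    1    2    8    7    6   16   14    9    2
L[i]    1    2    3    3    3    4    4    4    2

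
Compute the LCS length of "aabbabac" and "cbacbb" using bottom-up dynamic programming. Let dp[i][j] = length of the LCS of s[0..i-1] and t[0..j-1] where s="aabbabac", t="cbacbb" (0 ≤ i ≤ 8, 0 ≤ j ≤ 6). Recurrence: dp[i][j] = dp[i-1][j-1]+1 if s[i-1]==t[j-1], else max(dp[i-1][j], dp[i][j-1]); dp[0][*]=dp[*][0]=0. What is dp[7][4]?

   ''  c  b  a  c  b  b
''  0  0  0  0  0  0  0
 a  0  0  0  1  1  1  1
 a  0  0  0  1  1  1  1
 b  0  0  1  1  1  2  2
 b  0  0  1  1  1  2  3
 a  0  0  1  2  2  2  3
 b  0  0  1  2  2  3  3
 a  0  0  1  2  2  3  3
 c  0  1  1  2  3  3  3

2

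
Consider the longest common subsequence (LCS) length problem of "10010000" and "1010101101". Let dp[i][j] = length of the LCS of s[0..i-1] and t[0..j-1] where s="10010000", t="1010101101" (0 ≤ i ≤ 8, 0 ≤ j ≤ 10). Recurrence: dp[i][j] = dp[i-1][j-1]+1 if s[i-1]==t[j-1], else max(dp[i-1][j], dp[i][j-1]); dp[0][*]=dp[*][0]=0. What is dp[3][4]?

   ''  1  0  1  0  1  0  1  1  0  1
''  0  0  0  0  0  0  0  0  0  0  0
 1  0  1  1  1  1  1  1  1  1  1  1
 0  0  1  2  2  2  2  2  2  2  2  2
 0  0  1  2  2  3  3  3  3  3  3  3
 1  0  1  2  3  3  4  4  4  4  4  4
 0  0  1  2  3  4  4  5  5  5  5  5
 0  0  1  2  3  4  4  5  5  5  6  6
 0  0  1  2  3  4  4  5  5  5  6  6
 0  0  1  2  3  4  4  5  5  5  6  6

3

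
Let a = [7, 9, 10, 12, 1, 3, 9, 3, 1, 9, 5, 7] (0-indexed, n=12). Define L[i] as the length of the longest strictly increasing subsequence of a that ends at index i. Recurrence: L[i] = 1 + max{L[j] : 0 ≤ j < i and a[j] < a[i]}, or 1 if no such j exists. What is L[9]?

3

   i    0    1    2    3    4    5    6    7    8    9   10   11
a[i]    7    9   10   12    1    3    9    3    1    9    5    7
L[i]    1    2    3    4    1    2    3    2    1    3    3    4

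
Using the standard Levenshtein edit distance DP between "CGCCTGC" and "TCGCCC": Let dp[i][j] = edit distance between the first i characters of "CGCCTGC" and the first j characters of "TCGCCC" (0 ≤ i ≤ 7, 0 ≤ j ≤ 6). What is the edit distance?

3

   ''  T  C  G  C  C  C
''  0  1  2  3  4  5  6
 C  1  1  1  2  3  4  5
 G  2  2  2  1  2  3  4
 C  3  3  2  2  1  2  3
 C  4  4  3  3  2  1  2
 T  5  4  4  4  3  2  2
 G  6  5  5  4  4  3  3
 C  7  6  5  5  4  4  3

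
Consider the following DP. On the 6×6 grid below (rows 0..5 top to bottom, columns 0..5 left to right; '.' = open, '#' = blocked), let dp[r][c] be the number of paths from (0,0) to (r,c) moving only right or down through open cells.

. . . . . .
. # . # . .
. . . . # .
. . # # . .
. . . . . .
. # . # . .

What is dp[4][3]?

3

r\c   0   1   2   3   4   5
  0   1   1   1   1   1   1
  1   1   0   1   0   1   2
  2   1   1   2   2   0   2
  3   1   2   0   0   0   2
  4   1   3   3   3   3   5
  5   1   0   3   0   3   8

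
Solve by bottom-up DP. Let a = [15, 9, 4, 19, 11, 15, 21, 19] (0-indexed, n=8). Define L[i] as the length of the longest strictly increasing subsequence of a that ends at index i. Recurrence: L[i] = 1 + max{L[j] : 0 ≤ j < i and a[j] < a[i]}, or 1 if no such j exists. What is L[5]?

   i    0    1    2    3    4    5    6    7
a[i]   15    9    4   19   11   15   21   19
L[i]    1    1    1    2    2    3    4    4

3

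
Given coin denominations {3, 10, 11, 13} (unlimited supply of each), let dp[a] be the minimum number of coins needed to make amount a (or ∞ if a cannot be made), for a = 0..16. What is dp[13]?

 a  0  1  2  3  4  5  6  7  8  9 10 11 12 13 14 15 16
dp  0  -  -  1  -  -  2  -  -  3  1  1  4  1  2  5  2
(- denotes ∞ / unreachable)

1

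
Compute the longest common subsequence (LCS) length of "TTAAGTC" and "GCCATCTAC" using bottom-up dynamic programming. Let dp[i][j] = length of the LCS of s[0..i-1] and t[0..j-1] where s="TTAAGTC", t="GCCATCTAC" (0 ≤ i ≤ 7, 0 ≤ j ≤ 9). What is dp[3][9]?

3

   ''  G  C  C  A  T  C  T  A  C
''  0  0  0  0  0  0  0  0  0  0
 T  0  0  0  0  0  1  1  1  1  1
 T  0  0  0  0  0  1  1  2  2  2
 A  0  0  0  0  1  1  1  2  3  3
 A  0  0  0  0  1  1  1  2  3  3
 G  0  1  1  1  1  1  1  2  3  3
 T  0  1  1  1  1  2  2  2  3  3
 C  0  1  2  2  2  2  3  3  3  4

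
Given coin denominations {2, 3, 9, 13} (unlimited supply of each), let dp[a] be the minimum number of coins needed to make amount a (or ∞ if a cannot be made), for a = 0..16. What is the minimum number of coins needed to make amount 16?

2

 a  0  1  2  3  4  5  6  7  8  9 10 11 12 13 14 15 16
dp  0  -  1  1  2  2  2  3  3  1  4  2  2  1  3  2  2
(- denotes ∞ / unreachable)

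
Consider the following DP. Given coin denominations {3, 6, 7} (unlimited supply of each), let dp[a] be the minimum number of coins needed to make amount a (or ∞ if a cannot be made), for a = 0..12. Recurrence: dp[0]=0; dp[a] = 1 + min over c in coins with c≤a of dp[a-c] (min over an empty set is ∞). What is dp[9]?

 a  0  1  2  3  4  5  6  7  8  9 10 11 12
dp  0  -  -  1  -  -  1  1  -  2  2  -  2
(- denotes ∞ / unreachable)

2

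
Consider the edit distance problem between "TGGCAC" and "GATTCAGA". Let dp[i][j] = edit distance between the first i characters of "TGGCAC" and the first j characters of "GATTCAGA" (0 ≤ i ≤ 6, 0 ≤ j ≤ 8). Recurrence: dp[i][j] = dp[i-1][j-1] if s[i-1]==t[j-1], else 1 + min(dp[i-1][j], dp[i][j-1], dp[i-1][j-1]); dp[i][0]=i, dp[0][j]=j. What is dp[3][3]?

   ''  G  A  T  T  C  A  G  A
''  0  1  2  3  4  5  6  7  8
 T  1  1  2  2  3  4  5  6  7
 G  2  1  2  3  3  4  5  5  6
 G  3  2  2  3  4  4  5  5  6
 C  4  3  3  3  4  4  5  6  6
 A  5  4  3  4  4  5  4  5  6
 C  6  5  4  4  5  4  5  5  6

3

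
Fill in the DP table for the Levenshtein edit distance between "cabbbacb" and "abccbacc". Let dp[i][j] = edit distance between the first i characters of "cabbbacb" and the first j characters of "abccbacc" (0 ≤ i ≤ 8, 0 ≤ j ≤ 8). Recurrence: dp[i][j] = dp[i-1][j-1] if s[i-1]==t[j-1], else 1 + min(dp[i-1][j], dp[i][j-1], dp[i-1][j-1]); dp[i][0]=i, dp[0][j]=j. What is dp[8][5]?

4

   ''  a  b  c  c  b  a  c  c
''  0  1  2  3  4  5  6  7  8
 c  1  1  2  2  3  4  5  6  7
 a  2  1  2  3  3  4  4  5  6
 b  3  2  1  2  3  3  4  5  6
 b  4  3  2  2  3  3  4  5  6
 b  5  4  3  3  3  3  4  5  6
 a  6  5  4  4  4  4  3  4  5
 c  7  6  5  4  4  5  4  3  4
 b  8  7  6  5  5  4  5  4  4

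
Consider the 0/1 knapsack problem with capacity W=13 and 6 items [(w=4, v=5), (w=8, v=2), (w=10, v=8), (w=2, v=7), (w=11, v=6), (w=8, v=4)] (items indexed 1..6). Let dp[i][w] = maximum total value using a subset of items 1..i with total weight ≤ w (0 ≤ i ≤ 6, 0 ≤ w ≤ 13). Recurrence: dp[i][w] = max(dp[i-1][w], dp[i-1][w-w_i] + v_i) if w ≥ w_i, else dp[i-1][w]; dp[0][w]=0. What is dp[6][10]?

12

i\w   0   1   2   3   4   5   6   7   8   9  10  11  12  13
  0   0   0   0   0   0   0   0   0   0   0   0   0   0   0
  1   0   0   0   0   5   5   5   5   5   5   5   5   5   5
  2   0   0   0   0   5   5   5   5   5   5   5   5   7   7
  3   0   0   0   0   5   5   5   5   5   5   8   8   8   8
  4   0   0   7   7   7   7  12  12  12  12  12  12  15  15
  5   0   0   7   7   7   7  12  12  12  12  12  12  15  15
  6   0   0   7   7   7   7  12  12  12  12  12  12  15  15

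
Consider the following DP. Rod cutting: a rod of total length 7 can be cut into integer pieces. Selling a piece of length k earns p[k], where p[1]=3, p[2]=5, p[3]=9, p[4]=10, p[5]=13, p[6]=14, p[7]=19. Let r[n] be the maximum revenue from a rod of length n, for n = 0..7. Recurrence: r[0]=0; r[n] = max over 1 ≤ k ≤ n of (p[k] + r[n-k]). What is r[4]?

   n    0    1    2    3    4    5    6    7
r[n]    0    3    6    9   12   15   18   21

12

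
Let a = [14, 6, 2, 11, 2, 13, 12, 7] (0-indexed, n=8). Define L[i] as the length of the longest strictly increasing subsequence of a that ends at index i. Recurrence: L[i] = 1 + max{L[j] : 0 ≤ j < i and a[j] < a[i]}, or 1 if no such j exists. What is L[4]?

1

   i    0    1    2    3    4    5    6    7
a[i]   14    6    2   11    2   13   12    7
L[i]    1    1    1    2    1    3    3    2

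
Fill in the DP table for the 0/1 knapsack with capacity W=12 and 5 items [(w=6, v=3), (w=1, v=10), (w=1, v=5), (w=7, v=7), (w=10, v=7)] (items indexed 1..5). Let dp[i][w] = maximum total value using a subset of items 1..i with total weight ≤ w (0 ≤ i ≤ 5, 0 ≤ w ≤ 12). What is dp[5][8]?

18

i\w   0   1   2   3   4   5   6   7   8   9  10  11  12
  0   0   0   0   0   0   0   0   0   0   0   0   0   0
  1   0   0   0   0   0   0   3   3   3   3   3   3   3
  2   0  10  10  10  10  10  10  13  13  13  13  13  13
  3   0  10  15  15  15  15  15  15  18  18  18  18  18
  4   0  10  15  15  15  15  15  15  18  22  22  22  22
  5   0  10  15  15  15  15  15  15  18  22  22  22  22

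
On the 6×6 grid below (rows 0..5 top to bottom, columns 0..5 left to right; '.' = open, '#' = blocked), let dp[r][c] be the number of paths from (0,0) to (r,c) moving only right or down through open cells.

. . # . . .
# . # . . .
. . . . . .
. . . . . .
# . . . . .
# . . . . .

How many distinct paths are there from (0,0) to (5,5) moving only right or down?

r\c   0   1   2   3   4   5
  0   1   1   0   0   0   0
  1   0   1   0   0   0   0
  2   0   1   1   1   1   1
  3   0   1   2   3   4   5
  4   0   1   3   6  10  15
  5   0   1   4  10  20  35

35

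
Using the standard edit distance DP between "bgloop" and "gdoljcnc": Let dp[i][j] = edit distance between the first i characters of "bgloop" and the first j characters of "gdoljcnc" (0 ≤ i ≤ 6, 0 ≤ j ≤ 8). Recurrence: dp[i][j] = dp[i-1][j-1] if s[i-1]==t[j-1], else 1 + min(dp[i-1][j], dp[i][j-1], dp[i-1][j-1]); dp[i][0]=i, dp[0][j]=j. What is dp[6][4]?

4

   ''  g  d  o  l  j  c  n  c
''  0  1  2  3  4  5  6  7  8
 b  1  1  2  3  4  5  6  7  8
 g  2  1  2  3  4  5  6  7  8
 l  3  2  2  3  3  4  5  6  7
 o  4  3  3  2  3  4  5  6  7
 o  5  4  4  3  3  4  5  6  7
 p  6  5  5  4  4  4  5  6  7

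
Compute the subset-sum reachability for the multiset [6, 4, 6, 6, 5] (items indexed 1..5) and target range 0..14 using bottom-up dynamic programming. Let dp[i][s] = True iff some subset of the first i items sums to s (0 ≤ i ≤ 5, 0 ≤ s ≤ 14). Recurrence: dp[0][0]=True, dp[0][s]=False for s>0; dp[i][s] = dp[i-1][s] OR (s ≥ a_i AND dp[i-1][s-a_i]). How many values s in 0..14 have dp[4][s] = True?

5

i\s   0   1   2   3   4   5   6   7   8   9  10  11  12  13  14
  0   T   F   F   F   F   F   F   F   F   F   F   F   F   F   F
  1   T   F   F   F   F   F   T   F   F   F   F   F   F   F   F
  2   T   F   F   F   T   F   T   F   F   F   T   F   F   F   F
  3   T   F   F   F   T   F   T   F   F   F   T   F   T   F   F
  4   T   F   F   F   T   F   T   F   F   F   T   F   T   F   F
  5   T   F   F   F   T   T   T   F   F   T   T   T   T   F   F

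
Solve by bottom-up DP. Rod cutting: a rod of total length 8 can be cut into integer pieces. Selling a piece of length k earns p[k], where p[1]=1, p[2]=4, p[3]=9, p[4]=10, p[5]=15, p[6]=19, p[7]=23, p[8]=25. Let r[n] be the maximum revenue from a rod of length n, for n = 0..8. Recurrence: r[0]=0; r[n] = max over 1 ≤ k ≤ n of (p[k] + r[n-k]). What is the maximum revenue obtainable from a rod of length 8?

25

   n    0    1    2    3    4    5    6    7    8
r[n]    0    1    4    9   10   15   19   23   25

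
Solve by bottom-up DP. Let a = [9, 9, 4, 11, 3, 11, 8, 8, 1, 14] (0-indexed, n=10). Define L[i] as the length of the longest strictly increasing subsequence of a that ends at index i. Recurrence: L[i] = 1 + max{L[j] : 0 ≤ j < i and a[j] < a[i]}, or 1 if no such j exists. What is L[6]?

   i    0    1    2    3    4    5    6    7    8    9
a[i]    9    9    4   11    3   11    8    8    1   14
L[i]    1    1    1    2    1    2    2    2    1    3

2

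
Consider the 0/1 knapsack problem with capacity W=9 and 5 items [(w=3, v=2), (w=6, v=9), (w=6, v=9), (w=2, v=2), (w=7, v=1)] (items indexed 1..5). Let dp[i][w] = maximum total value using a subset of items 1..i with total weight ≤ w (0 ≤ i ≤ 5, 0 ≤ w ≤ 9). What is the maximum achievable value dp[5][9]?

11

i\w   0   1   2   3   4   5   6   7   8   9
  0   0   0   0   0   0   0   0   0   0   0
  1   0   0   0   2   2   2   2   2   2   2
  2   0   0   0   2   2   2   9   9   9  11
  3   0   0   0   2   2   2   9   9   9  11
  4   0   0   2   2   2   4   9   9  11  11
  5   0   0   2   2   2   4   9   9  11  11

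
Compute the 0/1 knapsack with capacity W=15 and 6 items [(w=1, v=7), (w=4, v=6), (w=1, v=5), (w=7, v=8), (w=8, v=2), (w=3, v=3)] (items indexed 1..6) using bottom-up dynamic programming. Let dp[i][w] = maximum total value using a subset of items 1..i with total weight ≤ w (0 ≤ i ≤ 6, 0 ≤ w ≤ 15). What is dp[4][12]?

21

i\w   0   1   2   3   4   5   6   7   8   9  10  11  12  13  14  15
  0   0   0   0   0   0   0   0   0   0   0   0   0   0   0   0   0
  1   0   7   7   7   7   7   7   7   7   7   7   7   7   7   7   7
  2   0   7   7   7   7  13  13  13  13  13  13  13  13  13  13  13
  3   0   7  12  12  12  13  18  18  18  18  18  18  18  18  18  18
  4   0   7  12  12  12  13  18  18  18  20  20  20  21  26  26  26
  5   0   7  12  12  12  13  18  18  18  20  20  20  21  26  26  26
  6   0   7  12  12  12  15  18  18  18  21  21  21  23  26  26  26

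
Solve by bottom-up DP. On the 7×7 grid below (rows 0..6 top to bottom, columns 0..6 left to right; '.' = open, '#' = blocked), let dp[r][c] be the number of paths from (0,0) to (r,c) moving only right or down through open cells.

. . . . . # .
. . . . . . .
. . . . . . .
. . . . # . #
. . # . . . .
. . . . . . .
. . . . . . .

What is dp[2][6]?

r\c   0   1   2   3   4   5   6
  0   1   1   1   1   1   0   0
  1   1   2   3   4   5   5   5
  2   1   3   6  10  15  20  25
  3   1   4  10  20   0  20   0
  4   1   5   0  20  20  40  40
  5   1   6   6  26  46  86 126
  6   1   7  13  39  85 171 297

25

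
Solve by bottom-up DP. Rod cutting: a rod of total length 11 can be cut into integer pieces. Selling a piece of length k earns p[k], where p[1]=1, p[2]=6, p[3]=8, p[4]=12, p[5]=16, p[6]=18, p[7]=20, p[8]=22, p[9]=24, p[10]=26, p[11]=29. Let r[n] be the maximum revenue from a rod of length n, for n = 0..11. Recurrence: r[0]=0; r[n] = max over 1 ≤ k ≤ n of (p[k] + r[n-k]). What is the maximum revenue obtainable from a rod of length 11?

   n    0    1    2    3    4    5    6    7    8    9   10   11
r[n]    0    1    6    8   12   16   18   22   24   28   32   34

34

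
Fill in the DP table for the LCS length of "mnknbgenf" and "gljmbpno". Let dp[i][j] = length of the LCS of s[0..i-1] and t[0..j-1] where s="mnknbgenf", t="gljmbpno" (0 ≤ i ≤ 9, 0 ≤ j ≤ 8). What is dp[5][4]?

1

   ''  g  l  j  m  b  p  n  o
''  0  0  0  0  0  0  0  0  0
 m  0  0  0  0  1  1  1  1  1
 n  0  0  0  0  1  1  1  2  2
 k  0  0  0  0  1  1  1  2  2
 n  0  0  0  0  1  1  1  2  2
 b  0  0  0  0  1  2  2  2  2
 g  0  1  1  1  1  2  2  2  2
 e  0  1  1  1  1  2  2  2  2
 n  0  1  1  1  1  2  2  3  3
 f  0  1  1  1  1  2  2  3  3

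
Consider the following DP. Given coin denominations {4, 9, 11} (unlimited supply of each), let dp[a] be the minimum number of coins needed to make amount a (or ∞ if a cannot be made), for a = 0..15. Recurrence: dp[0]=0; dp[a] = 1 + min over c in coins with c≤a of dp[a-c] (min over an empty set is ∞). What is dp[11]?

 a  0  1  2  3  4  5  6  7  8  9 10 11 12 13 14 15
dp  0  -  -  -  1  -  -  -  2  1  -  1  3  2  -  2
(- denotes ∞ / unreachable)

1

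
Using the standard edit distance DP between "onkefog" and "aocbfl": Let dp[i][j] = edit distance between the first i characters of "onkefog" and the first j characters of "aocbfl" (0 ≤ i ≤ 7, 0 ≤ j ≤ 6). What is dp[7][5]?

6

   ''  a  o  c  b  f  l
''  0  1  2  3  4  5  6
 o  1  1  1  2  3  4  5
 n  2  2  2  2  3  4  5
 k  3  3  3  3  3  4  5
 e  4  4  4  4  4  4  5
 f  5  5  5  5  5  4  5
 o  6  6  5  6  6  5  5
 g  7  7  6  6  7  6  6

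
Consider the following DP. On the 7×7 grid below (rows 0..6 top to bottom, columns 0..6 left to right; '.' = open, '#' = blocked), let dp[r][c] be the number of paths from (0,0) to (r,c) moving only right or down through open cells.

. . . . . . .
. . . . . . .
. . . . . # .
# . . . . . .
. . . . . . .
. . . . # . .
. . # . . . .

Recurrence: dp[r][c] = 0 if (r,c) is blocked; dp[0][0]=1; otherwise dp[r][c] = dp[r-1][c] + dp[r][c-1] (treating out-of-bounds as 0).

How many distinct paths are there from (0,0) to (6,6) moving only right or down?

384

r\c   0   1   2   3   4   5   6
  0   1   1   1   1   1   1   1
  1   1   2   3   4   5   6   7
  2   1   3   6  10  15   0   7
  3   0   3   9  19  34  34  41
  4   0   3  12  31  65  99 140
  5   0   3  15  46   0  99 239
  6   0   3   0  46  46 145 384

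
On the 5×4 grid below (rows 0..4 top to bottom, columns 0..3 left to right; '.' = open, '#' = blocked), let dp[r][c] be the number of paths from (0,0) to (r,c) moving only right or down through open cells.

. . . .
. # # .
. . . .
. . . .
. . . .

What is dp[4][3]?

11

r\c   0   1   2   3
  0   1   1   1   1
  1   1   0   0   1
  2   1   1   1   2
  3   1   2   3   5
  4   1   3   6  11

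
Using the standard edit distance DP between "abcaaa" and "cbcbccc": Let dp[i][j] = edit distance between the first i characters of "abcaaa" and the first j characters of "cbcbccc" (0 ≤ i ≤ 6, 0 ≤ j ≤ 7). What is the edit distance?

5

   ''  c  b  c  b  c  c  c
''  0  1  2  3  4  5  6  7
 a  1  1  2  3  4  5  6  7
 b  2  2  1  2  3  4  5  6
 c  3  2  2  1  2  3  4  5
 a  4  3  3  2  2  3  4  5
 a  5  4  4  3  3  3  4  5
 a  6  5  5  4  4  4  4  5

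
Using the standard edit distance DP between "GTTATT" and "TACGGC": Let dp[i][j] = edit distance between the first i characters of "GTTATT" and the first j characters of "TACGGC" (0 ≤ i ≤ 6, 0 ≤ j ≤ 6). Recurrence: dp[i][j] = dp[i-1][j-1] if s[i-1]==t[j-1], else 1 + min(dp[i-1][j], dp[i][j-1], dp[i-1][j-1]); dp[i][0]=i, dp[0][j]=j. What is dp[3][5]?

5

   ''  T  A  C  G  G  C
''  0  1  2  3  4  5  6
 G  1  1  2  3  3  4  5
 T  2  1  2  3  4  4  5
 T  3  2  2  3  4  5  5
 A  4  3  2  3  4  5  6
 T  5  4  3  3  4  5  6
 T  6  5  4  4  4  5  6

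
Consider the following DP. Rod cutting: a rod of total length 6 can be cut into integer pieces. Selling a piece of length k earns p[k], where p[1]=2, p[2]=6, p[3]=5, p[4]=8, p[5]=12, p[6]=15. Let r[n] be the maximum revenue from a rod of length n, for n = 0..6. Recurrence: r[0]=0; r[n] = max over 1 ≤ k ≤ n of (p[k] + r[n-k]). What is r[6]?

18

   n    0    1    2    3    4    5    6
r[n]    0    2    6    8   12   14   18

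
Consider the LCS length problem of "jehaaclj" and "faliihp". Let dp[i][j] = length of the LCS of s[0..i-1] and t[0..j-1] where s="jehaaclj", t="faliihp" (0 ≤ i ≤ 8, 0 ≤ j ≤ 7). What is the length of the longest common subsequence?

   ''  f  a  l  i  i  h  p
''  0  0  0  0  0  0  0  0
 j  0  0  0  0  0  0  0  0
 e  0  0  0  0  0  0  0  0
 h  0  0  0  0  0  0  1  1
 a  0  0  1  1  1  1  1  1
 a  0  0  1  1  1  1  1  1
 c  0  0  1  1  1  1  1  1
 l  0  0  1  2  2  2  2  2
 j  0  0  1  2  2  2  2  2

2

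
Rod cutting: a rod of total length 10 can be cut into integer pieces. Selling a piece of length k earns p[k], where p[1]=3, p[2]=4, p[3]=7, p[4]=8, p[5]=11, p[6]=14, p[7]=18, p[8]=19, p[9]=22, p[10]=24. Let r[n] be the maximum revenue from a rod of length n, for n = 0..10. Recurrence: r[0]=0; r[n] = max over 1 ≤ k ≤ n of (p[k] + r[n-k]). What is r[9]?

   n    0    1    2    3    4    5    6    7    8    9   10
r[n]    0    3    6    9   12   15   18   21   24   27   30

27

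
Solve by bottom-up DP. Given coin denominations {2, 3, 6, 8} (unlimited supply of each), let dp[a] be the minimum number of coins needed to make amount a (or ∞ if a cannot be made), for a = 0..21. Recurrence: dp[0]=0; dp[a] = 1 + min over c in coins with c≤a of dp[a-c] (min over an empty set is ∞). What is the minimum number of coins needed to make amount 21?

 a  0  1  2  3  4  5  6  7  8  9 10 11 12 13 14 15 16 17 18 19 20 21
dp  0  -  1  1  2  2  1  3  1  2  2  2  2  3  2  3  2  3  3  3  3  4
(- denotes ∞ / unreachable)

4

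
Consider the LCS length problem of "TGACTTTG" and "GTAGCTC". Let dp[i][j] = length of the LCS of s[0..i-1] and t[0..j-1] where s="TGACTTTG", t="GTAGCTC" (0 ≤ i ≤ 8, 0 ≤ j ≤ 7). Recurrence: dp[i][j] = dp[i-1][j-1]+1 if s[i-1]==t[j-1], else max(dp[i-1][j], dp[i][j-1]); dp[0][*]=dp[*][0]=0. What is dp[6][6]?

   ''  G  T  A  G  C  T  C
''  0  0  0  0  0  0  0  0
 T  0  0  1  1  1  1  1  1
 G  0  1  1  1  2  2  2  2
 A  0  1  1  2  2  2  2  2
 C  0  1  1  2  2  3  3  3
 T  0  1  2  2  2  3  4  4
 T  0  1  2  2  2  3  4  4
 T  0  1  2  2  2  3  4  4
 G  0  1  2  2  3  3  4  4

4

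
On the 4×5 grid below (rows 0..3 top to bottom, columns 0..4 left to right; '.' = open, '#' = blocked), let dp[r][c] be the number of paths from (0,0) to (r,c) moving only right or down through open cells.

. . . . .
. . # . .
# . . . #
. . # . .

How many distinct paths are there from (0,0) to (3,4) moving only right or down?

r\c   0   1   2   3   4
  0   1   1   1   1   1
  1   1   2   0   1   2
  2   0   2   2   3   0
  3   0   2   0   3   3

3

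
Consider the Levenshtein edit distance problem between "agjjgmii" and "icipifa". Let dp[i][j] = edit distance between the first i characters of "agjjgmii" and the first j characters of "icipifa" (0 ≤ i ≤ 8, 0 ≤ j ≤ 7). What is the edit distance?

   ''  i  c  i  p  i  f  a
''  0  1  2  3  4  5  6  7
 a  1  1  2  3  4  5  6  6
 g  2  2  2  3  4  5  6  7
 j  3  3  3  3  4  5  6  7
 j  4  4  4  4  4  5  6  7
 g  5  5  5  5  5  5  6  7
 m  6  6  6  6  6  6  6  7
 i  7  6  7  6  7  6  7  7
 i  8  7  7  7  7  7  7  8

8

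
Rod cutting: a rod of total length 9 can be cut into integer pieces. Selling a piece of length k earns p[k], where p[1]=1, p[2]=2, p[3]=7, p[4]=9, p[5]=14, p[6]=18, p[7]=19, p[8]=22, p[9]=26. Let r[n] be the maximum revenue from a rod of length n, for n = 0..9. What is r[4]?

   n    0    1    2    3    4    5    6    7    8    9
r[n]    0    1    2    7    9   14   18   19   22   26

9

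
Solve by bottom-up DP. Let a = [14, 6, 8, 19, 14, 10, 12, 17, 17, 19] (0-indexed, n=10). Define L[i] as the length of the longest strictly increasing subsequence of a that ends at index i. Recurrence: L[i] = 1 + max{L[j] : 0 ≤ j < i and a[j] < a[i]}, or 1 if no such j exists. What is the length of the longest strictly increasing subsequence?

   i    0    1    2    3    4    5    6    7    8    9
a[i]   14    6    8   19   14   10   12   17   17   19
L[i]    1    1    2    3    3    3    4    5    5    6

6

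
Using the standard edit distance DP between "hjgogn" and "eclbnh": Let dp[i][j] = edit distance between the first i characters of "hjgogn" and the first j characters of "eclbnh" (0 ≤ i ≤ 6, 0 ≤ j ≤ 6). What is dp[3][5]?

   ''  e  c  l  b  n  h
''  0  1  2  3  4  5  6
 h  1  1  2  3  4  5  5
 j  2  2  2  3  4  5  6
 g  3  3  3  3  4  5  6
 o  4  4  4  4  4  5  6
 g  5  5  5  5  5  5  6
 n  6  6  6  6  6  5  6

5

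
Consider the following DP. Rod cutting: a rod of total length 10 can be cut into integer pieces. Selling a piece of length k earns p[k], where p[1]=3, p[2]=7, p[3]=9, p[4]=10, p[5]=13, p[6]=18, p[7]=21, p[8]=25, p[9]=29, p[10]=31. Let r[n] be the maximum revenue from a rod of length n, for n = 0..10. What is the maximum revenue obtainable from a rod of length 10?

   n    0    1    2    3    4    5    6    7    8    9   10
r[n]    0    3    7   10   14   17   21   24   28   31   35

35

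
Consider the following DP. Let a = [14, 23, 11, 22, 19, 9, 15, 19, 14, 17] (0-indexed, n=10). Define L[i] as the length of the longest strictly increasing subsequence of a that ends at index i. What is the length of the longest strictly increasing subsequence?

3

   i    0    1    2    3    4    5    6    7    8    9
a[i]   14   23   11   22   19    9   15   19   14   17
L[i]    1    2    1    2    2    1    2    3    2    3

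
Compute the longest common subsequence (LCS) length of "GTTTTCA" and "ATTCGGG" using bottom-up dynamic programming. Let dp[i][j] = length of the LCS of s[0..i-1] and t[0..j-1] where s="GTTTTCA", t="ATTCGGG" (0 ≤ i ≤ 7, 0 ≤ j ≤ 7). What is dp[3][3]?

2

   ''  A  T  T  C  G  G  G
''  0  0  0  0  0  0  0  0
 G  0  0  0  0  0  1  1  1
 T  0  0  1  1  1  1  1  1
 T  0  0  1  2  2  2  2  2
 T  0  0  1  2  2  2  2  2
 T  0  0  1  2  2  2  2  2
 C  0  0  1  2  3  3  3  3
 A  0  1  1  2  3  3  3  3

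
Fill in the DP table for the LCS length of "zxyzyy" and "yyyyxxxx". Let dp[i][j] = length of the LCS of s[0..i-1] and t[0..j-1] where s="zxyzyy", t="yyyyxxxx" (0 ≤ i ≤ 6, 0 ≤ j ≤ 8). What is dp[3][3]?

   ''  y  y  y  y  x  x  x  x
''  0  0  0  0  0  0  0  0  0
 z  0  0  0  0  0  0  0  0  0
 x  0  0  0  0  0  1  1  1  1
 y  0  1  1  1  1  1  1  1  1
 z  0  1  1  1  1  1  1  1  1
 y  0  1  2  2  2  2  2  2  2
 y  0  1  2  3  3  3  3  3  3

1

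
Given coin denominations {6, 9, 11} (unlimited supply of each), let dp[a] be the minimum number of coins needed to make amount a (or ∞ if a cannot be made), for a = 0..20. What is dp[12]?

 a  0  1  2  3  4  5  6  7  8  9 10 11 12 13 14 15 16 17 18 19 20
dp  0  -  -  -  -  -  1  -  -  1  -  1  2  -  -  2  -  2  2  -  2
(- denotes ∞ / unreachable)

2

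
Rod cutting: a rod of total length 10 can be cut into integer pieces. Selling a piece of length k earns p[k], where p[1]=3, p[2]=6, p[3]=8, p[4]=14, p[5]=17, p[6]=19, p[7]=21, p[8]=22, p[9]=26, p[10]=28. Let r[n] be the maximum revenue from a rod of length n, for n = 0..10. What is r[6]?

   n    0    1    2    3    4    5    6    7    8    9   10
r[n]    0    3    6    9   14   17   20   23   28   31   34

20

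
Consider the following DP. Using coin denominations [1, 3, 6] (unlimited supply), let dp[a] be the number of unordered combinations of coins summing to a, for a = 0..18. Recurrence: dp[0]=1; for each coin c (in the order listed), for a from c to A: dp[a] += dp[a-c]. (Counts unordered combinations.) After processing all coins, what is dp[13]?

after  coin     0     1     2     3     4     5     6     7     8     9    10    11    12    13    14    15    16    17    18
          1     1     1     1     1     1     1     1     1     1     1     1     1     1     1     1     1     1     1     1
          3     1     1     1     2     2     2     3     3     3     4     4     4     5     5     5     6     6     6     7
          6     1     1     1     2     2     2     4     4     4     6     6     6     9     9     9    12    12    12    16

9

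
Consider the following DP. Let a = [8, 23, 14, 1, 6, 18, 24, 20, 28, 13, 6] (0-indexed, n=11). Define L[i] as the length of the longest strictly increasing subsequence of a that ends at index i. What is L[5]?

3

   i    0    1    2    3    4    5    6    7    8    9   10
a[i]    8   23   14    1    6   18   24   20   28   13    6
L[i]    1    2    2    1    2    3    4    4    5    3    2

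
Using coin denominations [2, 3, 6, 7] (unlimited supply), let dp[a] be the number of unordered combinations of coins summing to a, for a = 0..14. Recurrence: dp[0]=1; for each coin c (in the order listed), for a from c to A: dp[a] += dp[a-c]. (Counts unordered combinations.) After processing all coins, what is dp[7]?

after  coin     0     1     2     3     4     5     6     7     8     9    10    11    12    13    14
          2     1     0     1     0     1     0     1     0     1     0     1     0     1     0     1
          3     1     0     1     1     1     1     2     1     2     2     2     2     3     2     3
          6     1     0     1     1     1     1     3     1     3     3     3     3     6     3     6
          7     1     0     1     1     1     1     3     2     3     4     4     4     7     6     8

2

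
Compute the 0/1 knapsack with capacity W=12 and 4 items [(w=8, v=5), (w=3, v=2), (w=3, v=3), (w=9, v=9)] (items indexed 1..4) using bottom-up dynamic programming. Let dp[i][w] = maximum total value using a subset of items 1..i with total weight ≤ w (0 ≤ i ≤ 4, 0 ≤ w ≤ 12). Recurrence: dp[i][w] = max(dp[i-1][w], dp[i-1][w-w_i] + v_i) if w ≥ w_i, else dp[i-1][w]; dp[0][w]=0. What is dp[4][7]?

5

i\w   0   1   2   3   4   5   6   7   8   9  10  11  12
  0   0   0   0   0   0   0   0   0   0   0   0   0   0
  1   0   0   0   0   0   0   0   0   5   5   5   5   5
  2   0   0   0   2   2   2   2   2   5   5   5   7   7
  3   0   0   0   3   3   3   5   5   5   5   5   8   8
  4   0   0   0   3   3   3   5   5   5   9   9   9  12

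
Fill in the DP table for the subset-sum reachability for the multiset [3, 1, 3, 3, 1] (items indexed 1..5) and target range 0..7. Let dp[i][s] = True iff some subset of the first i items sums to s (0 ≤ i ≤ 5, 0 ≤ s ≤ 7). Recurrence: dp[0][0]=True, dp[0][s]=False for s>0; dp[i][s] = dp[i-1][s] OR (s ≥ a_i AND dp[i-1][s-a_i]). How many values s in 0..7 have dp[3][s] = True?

i\s   0   1   2   3   4   5   6   7
  0   T   F   F   F   F   F   F   F
  1   T   F   F   T   F   F   F   F
  2   T   T   F   T   T   F   F   F
  3   T   T   F   T   T   F   T   T
  4   T   T   F   T   T   F   T   T
  5   T   T   T   T   T   T   T   T

6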